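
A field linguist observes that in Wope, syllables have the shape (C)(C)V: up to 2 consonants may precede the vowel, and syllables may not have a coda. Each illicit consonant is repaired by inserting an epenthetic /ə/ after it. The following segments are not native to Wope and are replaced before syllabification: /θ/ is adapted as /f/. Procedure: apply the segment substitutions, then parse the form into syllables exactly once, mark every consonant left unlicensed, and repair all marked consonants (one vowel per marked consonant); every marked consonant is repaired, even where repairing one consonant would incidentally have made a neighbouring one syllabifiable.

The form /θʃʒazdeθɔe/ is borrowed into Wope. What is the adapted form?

fəʃʒazdefɔe

Substitution: /θ/ → /f/, giving /fʃʒazdefɔe/.
The consonants /f/ cannot be parsed into a legal (C)(C)V syllable (no codas are permitted; onsets may contain at most 2 consonants).
Epenthesis after each stranded consonant: /f/ → /fə/.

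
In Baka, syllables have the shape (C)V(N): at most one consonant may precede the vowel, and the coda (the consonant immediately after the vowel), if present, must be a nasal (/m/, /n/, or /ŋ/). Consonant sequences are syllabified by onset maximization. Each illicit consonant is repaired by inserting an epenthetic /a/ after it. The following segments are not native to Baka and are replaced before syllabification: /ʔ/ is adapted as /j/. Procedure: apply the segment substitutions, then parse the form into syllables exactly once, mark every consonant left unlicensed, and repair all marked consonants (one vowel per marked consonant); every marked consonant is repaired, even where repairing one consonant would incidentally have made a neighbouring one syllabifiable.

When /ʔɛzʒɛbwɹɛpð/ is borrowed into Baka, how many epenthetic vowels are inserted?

5

After substitution the input is /jɛzʒɛbwɹɛpð/.
The unsyllabifiable consonants are /z/, /b/, /w/, /p/, /ð/; each receives one epenthetic vowel.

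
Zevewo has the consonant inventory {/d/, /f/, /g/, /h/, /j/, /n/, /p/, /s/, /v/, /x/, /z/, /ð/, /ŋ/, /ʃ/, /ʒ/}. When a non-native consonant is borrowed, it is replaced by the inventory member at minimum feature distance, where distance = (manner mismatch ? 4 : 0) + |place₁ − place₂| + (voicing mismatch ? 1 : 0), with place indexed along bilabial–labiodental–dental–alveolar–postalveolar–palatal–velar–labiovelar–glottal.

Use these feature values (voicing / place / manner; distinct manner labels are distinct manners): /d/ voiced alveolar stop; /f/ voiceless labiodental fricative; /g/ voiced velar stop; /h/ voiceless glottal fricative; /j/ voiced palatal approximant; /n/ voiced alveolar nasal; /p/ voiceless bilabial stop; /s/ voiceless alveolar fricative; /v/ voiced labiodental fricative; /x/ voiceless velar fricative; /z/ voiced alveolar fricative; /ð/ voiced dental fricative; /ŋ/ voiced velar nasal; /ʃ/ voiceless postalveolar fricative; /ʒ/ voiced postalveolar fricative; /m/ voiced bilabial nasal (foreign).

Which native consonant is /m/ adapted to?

/n/ is closest: same manner (nasal), place distance 3 (bilabial→alveolar), same voicing; total 3. Next closest is /p/ at distance 5.

n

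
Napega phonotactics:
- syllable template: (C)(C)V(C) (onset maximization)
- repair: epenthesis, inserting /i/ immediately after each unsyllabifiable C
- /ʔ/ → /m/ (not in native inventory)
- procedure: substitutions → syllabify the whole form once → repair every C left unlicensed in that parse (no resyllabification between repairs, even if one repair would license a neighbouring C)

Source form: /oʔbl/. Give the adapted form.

ombili

Substitution: /ʔ/ → /m/, giving /ombl/.
The consonants /b/, /l/ cannot be parsed into a legal (C)(C)V(C) syllable (at most one coda consonant is licensed; onsets may contain at most 2 consonants).
Epenthesis after each stranded consonant: /b/ → /bi/, /l/ → /li/.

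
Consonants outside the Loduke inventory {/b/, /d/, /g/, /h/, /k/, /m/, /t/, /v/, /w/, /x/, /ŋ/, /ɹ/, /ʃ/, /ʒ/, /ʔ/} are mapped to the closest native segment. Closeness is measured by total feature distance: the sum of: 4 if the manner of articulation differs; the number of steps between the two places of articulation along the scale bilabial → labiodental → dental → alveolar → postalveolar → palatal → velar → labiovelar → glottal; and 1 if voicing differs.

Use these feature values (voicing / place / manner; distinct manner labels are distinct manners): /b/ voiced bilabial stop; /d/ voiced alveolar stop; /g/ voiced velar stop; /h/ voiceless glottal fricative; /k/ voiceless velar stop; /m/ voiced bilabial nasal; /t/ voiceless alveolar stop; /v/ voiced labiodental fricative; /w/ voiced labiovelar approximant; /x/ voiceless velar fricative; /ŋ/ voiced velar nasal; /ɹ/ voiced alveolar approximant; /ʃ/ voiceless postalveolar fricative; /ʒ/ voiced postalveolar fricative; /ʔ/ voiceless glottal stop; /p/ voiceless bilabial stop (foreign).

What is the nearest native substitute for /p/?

b

/b/ is closest: same manner (stop), place distance 0 (bilabial→bilabial), voicing differs (+1); total 1. Next closest is /t/ at distance 3.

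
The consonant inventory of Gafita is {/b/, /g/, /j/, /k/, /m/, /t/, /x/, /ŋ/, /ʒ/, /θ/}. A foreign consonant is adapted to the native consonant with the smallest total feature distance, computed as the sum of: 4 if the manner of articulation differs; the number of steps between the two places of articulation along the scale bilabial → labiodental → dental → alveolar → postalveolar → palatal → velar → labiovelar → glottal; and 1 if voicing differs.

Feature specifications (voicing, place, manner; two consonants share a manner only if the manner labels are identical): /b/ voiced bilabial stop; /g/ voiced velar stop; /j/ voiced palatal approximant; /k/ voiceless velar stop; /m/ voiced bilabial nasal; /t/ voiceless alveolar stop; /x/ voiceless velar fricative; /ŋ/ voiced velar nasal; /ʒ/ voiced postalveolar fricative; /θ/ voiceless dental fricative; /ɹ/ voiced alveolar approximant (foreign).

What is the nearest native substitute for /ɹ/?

/j/ is closest: same manner (approximant), place distance 2 (alveolar→palatal), same voicing; total 2. Next closest is /t/ at distance 5.

j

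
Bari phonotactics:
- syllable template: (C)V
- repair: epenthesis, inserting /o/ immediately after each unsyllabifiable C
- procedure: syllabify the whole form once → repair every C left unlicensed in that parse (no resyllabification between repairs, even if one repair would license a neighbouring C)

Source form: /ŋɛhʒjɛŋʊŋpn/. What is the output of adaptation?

ŋɛhoʒojɛŋʊŋopono

The consonants /h/, /ʒ/, /ŋ/, /p/, /n/ cannot be parsed into a legal (C)V syllable (no codas are permitted; onsets are limited to one consonant).
Each unlicensed consonant becomes the onset of a new syllable: /h/ → /ho/, /ʒ/ → /ʒo/, /ŋ/ → /ŋo/, /p/ → /po/, /n/ → /no/.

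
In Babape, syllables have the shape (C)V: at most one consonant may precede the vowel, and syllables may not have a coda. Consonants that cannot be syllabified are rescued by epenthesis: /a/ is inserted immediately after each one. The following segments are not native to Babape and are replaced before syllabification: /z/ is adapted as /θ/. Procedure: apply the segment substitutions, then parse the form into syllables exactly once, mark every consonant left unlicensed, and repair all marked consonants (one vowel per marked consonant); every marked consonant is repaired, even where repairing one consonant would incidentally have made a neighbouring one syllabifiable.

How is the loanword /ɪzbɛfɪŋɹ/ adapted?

Substitution: /z/ → /θ/, giving /ɪθbɛfɪŋɹ/.
Under (C)V, the unsyllabifiable consonants are /θ/, /ŋ/, /ɹ/ (no codas are permitted; onsets are limited to one consonant).
Epenthesis after each stranded consonant: /θ/ → /θa/, /ŋ/ → /ŋa/, /ɹ/ → /ɹa/.

ɪθabɛfɪŋaɹa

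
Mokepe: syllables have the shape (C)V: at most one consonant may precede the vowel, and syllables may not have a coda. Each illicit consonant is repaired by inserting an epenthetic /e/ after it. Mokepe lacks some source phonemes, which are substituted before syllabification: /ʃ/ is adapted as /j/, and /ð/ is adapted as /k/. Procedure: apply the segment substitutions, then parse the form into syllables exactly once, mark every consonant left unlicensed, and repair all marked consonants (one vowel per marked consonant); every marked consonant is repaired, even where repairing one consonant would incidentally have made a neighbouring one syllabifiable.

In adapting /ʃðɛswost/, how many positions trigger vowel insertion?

4

After substitution the input is /jkɛswost/.
The unsyllabifiable consonants are /j/, /s/, /s/, /t/; each receives one epenthetic vowel.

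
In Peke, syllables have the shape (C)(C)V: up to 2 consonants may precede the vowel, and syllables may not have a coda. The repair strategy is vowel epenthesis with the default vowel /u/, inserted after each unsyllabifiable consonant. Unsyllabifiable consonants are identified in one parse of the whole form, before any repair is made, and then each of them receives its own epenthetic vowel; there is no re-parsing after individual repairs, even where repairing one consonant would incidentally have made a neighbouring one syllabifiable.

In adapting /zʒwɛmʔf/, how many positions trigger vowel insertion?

4

The unsyllabifiable consonants are /z/, /m/, /ʔ/, /f/; each receives one epenthetic vowel.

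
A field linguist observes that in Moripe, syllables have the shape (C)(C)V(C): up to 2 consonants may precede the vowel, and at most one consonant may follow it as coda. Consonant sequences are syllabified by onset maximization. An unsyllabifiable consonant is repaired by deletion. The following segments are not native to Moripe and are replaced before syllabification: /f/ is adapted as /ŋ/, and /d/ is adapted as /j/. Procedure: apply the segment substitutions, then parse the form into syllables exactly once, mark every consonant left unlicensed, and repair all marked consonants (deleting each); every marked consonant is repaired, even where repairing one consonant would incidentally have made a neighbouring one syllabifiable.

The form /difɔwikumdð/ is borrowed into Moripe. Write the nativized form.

Substitution: /d/ → /j/, /f/ → /ŋ/, giving /jiŋɔwikumjð/.
Under (C)(C)V(C), the unsyllabifiable consonants are /j/, /ð/ (at most one coda consonant is licensed; onsets may contain at most 2 consonants).
Deleting the stranded consonants removes /j/, /ð/.

jiŋɔwikum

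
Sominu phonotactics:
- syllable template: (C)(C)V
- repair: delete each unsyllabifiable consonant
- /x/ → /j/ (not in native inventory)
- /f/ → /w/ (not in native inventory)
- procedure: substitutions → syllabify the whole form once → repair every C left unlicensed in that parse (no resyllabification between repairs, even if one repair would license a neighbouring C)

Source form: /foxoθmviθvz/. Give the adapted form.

Substitution: /f/ → /w/, /x/ → /j/, giving /wojoθmviθvz/.
The consonants /θ/, /θ/, /v/, /z/ cannot be parsed into a legal (C)(C)V syllable (no codas are permitted; onsets may contain at most 2 consonants).
Deleting the stranded consonants removes /θ/, /θ/, /v/, /z/.

wojomvi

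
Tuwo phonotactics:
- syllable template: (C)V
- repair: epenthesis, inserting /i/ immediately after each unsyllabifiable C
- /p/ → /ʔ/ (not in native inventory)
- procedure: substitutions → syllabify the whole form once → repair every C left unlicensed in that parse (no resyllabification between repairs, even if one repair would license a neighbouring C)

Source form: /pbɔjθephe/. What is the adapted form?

ʔibɔjiθeʔihe

Substitution: /p/ → /ʔ/, giving /ʔbɔjθeʔhe/.
Syllabifying with onset maximization leaves /ʔ/, /j/, /ʔ/ stranded (no codas are permitted; onsets are limited to one consonant).
Each unlicensed consonant becomes the onset of a new syllable: /ʔ/ → /ʔi/, /j/ → /ji/, /ʔ/ → /ʔi/.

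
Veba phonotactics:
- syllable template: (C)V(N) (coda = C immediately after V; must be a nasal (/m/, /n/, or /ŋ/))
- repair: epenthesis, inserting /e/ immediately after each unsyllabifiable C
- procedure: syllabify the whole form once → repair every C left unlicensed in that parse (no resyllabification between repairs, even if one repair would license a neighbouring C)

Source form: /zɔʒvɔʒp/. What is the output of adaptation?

Syllabifying with onset maximization leaves /ʒ/, /ʒ/, /p/ stranded (only a nasal (/m/, /n/, or /ŋ/) is licensed in coda position; onsets are limited to one consonant).
Epenthesis after each stranded consonant: /ʒ/ → /ʒe/, /ʒ/ → /ʒe/, /p/ → /pe/.

zɔʒevɔʒepe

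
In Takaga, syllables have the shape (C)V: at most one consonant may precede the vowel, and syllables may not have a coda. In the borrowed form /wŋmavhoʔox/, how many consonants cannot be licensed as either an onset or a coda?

The consonants /w/, /ŋ/, /v/, /x/ cannot be parsed into a legal (C)V syllable (no codas are permitted; onsets are limited to one consonant).

4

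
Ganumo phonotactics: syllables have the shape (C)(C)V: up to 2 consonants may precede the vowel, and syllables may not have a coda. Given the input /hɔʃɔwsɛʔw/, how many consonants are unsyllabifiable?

Syllabifying with onset maximization leaves /ʔ/, /w/ stranded (no codas are permitted; onsets may contain at most 2 consonants).

2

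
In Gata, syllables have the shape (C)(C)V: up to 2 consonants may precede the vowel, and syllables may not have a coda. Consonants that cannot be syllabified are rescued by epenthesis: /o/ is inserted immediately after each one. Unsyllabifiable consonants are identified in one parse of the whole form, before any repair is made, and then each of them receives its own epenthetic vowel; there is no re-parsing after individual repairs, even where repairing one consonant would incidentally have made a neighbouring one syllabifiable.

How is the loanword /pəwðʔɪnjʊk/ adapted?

pəwoðʔɪnjʊko

Syllabifying with onset maximization leaves /w/, /k/ stranded (no codas are permitted; onsets may contain at most 2 consonants).
Inserting the epenthetic vowel yields /w/ → /wo/, /k/ → /ko/.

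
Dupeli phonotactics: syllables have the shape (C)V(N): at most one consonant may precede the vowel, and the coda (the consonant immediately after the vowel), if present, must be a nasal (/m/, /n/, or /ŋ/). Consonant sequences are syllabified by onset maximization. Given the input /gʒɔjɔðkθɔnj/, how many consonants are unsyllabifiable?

Syllabifying with onset maximization leaves /g/, /ð/, /k/, /j/ stranded (only a nasal (/m/, /n/, or /ŋ/) is licensed in coda position; onsets are limited to one consonant).

4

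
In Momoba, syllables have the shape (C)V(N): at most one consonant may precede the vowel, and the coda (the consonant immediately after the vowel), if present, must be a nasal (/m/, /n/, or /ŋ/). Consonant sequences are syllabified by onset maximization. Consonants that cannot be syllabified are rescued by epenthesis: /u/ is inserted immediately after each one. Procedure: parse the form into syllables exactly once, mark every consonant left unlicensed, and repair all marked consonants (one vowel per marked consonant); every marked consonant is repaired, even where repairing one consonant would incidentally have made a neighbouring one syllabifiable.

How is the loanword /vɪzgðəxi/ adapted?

The consonants /z/, /g/ cannot be parsed into a legal (C)V(N) syllable (only a nasal (/m/, /n/, or /ŋ/) is licensed in coda position; onsets are limited to one consonant).
Epenthesis after each stranded consonant: /z/ → /zu/, /g/ → /gu/.

vɪzuguðəxi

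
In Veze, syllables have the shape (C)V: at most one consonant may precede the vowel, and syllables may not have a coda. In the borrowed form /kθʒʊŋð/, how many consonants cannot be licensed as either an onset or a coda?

4

The consonants /k/, /θ/, /ŋ/, /ð/ cannot be parsed into a legal (C)V syllable (no codas are permitted; onsets are limited to one consonant).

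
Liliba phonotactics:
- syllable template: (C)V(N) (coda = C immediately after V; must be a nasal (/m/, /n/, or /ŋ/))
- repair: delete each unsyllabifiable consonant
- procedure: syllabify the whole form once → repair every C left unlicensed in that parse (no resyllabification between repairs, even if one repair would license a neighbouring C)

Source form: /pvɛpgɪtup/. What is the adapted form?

Syllabifying with onset maximization leaves /p/, /p/, /p/ stranded (only a nasal (/m/, /n/, or /ŋ/) is licensed in coda position; onsets are limited to one consonant).
Deletion applies to /p/, /p/, /p/.

vɛgɪtu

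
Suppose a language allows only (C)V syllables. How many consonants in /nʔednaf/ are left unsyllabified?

3

Syllabifying with onset maximization leaves /n/, /d/, /f/ stranded (no codas are permitted; onsets are limited to one consonant).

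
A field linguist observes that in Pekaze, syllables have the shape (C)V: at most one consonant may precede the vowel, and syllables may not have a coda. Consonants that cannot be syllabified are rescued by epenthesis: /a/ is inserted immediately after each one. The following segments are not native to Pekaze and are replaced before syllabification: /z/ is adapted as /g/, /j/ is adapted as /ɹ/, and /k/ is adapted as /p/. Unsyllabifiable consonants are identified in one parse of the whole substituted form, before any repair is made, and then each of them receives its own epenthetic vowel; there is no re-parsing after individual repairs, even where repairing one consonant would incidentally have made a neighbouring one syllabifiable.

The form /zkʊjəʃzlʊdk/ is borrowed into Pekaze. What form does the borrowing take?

gapʊɹəʃagalʊdapa

Substitution: /z/ → /g/, /k/ → /p/, /j/ → /ɹ/, giving /gpʊɹəʃglʊdp/.
The consonants /g/, /ʃ/, /g/, /d/, /p/ cannot be parsed into a legal (C)V syllable (no codas are permitted; onsets are limited to one consonant).
Inserting the epenthetic vowel yields /g/ → /ga/, /ʃ/ → /ʃa/, /g/ → /ga/, /d/ → /da/, /p/ → /pa/.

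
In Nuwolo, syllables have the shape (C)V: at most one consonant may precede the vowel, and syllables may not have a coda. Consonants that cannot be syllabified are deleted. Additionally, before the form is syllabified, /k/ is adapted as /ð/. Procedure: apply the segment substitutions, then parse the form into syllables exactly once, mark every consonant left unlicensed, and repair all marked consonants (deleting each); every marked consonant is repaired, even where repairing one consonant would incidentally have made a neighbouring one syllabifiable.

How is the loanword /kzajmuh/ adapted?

zamu

Substitution: /k/ → /ð/, giving /ðzajmuh/.
The consonants /ð/, /j/, /h/ cannot be parsed into a legal (C)V syllable (no codas are permitted; onsets are limited to one consonant).
Deletion applies to /ð/, /j/, /h/.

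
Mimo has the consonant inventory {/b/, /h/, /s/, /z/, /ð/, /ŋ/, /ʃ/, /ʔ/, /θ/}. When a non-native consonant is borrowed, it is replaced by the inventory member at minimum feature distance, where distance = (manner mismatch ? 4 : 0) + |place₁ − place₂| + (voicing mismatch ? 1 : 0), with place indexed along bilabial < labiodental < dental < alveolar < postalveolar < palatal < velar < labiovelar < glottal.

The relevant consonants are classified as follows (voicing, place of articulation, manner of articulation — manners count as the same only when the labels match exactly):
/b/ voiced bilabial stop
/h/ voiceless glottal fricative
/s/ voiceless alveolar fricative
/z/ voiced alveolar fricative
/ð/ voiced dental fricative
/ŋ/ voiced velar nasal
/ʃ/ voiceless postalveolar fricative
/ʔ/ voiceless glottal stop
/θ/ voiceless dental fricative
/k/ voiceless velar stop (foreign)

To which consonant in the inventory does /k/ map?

/ʔ/ is closest: same manner (stop), place distance 2 (velar→glottal), same voicing; total 2. Next closest is /ŋ/ at distance 5.

ʔ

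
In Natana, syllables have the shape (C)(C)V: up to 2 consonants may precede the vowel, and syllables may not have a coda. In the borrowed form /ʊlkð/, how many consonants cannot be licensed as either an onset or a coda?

3

Under (C)(C)V, the unsyllabifiable consonants are /l/, /k/, /ð/ (no codas are permitted; onsets may contain at most 2 consonants).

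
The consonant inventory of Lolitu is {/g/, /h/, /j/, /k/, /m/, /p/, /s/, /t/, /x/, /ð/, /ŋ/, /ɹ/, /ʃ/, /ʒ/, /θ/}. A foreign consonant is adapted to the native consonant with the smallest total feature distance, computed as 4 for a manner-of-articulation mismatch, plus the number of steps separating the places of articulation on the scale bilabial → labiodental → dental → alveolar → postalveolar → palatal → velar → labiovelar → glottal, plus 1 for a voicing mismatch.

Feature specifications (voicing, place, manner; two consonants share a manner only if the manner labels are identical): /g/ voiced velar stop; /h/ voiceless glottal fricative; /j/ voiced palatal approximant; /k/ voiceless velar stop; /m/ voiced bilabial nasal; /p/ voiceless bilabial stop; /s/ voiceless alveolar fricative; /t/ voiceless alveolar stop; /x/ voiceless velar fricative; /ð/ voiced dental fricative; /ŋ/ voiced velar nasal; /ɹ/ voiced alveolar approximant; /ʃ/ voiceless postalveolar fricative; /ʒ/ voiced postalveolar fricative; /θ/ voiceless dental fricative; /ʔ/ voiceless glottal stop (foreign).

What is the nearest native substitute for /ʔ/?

/k/ is closest: same manner (stop), place distance 2 (glottal→velar), same voicing; total 2. Next closest is /g/ at distance 3.

k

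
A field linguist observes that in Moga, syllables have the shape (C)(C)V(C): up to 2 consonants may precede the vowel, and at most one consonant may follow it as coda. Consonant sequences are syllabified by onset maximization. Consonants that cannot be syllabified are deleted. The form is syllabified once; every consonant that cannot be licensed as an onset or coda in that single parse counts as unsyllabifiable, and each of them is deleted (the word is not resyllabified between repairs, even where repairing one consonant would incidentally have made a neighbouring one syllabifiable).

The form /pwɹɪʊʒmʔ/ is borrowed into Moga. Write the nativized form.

The consonants /p/, /m/, /ʔ/ cannot be parsed into a legal (C)(C)V(C) syllable (at most one coda consonant is licensed; onsets may contain at most 2 consonants).
Each unlicensed consonant is deleted: /p/, /m/, /ʔ/.

wɹɪʊʒ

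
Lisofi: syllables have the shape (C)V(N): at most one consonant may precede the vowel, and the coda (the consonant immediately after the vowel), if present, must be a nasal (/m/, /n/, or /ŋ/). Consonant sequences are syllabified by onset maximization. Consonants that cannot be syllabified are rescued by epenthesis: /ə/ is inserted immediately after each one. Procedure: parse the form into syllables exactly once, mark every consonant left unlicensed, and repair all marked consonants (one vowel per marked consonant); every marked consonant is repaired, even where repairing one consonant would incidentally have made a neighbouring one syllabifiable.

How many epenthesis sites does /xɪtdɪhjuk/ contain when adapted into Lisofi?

The unsyllabifiable consonants are /t/, /h/, /k/; each receives one epenthetic vowel.

3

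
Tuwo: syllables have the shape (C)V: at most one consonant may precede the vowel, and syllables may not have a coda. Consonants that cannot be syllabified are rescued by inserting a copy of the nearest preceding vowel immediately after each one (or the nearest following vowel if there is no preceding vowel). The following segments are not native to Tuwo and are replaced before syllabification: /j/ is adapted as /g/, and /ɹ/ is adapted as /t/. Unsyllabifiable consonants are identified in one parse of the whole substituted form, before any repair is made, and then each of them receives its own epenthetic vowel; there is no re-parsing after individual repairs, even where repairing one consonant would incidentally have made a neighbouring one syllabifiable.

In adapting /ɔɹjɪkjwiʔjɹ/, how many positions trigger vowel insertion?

6

After substitution the input is /ɔtgɪkgwiʔgt/.
The unsyllabifiable consonants are /t/, /k/, /g/, /ʔ/, /g/, /t/; each receives one epenthetic vowel.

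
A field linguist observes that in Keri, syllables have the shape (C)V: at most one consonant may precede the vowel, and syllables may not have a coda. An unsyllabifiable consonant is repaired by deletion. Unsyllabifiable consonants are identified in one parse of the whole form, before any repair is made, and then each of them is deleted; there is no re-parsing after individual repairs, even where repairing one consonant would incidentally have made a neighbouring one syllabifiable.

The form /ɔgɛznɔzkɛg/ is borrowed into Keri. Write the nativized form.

The consonants /z/, /z/, /g/ cannot be parsed into a legal (C)V syllable (no codas are permitted; onsets are limited to one consonant).
Deletion applies to /z/, /z/, /g/.

ɔgɛnɔkɛ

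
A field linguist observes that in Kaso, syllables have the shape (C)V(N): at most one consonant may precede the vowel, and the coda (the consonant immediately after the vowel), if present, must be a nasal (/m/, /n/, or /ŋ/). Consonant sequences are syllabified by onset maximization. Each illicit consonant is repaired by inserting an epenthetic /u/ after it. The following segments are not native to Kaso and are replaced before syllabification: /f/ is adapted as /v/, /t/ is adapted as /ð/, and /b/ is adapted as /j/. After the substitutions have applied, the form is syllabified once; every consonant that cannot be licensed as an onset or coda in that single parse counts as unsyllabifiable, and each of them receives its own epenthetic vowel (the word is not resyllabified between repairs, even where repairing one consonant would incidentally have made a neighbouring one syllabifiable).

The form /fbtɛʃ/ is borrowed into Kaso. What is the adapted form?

vujuðɛʃu

Substitution: /f/ → /v/, /b/ → /j/, /t/ → /ð/, giving /vjðɛʃ/.
The consonants /v/, /j/, /ʃ/ cannot be parsed into a legal (C)V(N) syllable (only a nasal (/m/, /n/, or /ŋ/) is licensed in coda position; onsets are limited to one consonant).
Inserting the epenthetic vowel yields /v/ → /vu/, /j/ → /ju/, /ʃ/ → /ʃu/.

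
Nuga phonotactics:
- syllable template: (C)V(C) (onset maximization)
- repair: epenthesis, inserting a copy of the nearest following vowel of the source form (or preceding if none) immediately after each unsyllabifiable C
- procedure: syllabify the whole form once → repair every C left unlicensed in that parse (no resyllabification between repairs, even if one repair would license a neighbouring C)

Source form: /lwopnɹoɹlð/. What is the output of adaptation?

The consonants /l/, /n/, /l/, /ð/ cannot be parsed into a legal (C)V(C) syllable (at most one coda consonant is licensed; onsets are limited to one consonant).
Epenthesis after each stranded consonant: /l/ → /lo/, /n/ → /no/, /l/ → /lo/, /ð/ → /ðo/.

lowopnoɹoɹloðo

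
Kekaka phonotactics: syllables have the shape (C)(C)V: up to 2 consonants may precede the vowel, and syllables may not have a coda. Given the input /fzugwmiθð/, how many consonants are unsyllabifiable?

Under (C)(C)V, the unsyllabifiable consonants are /g/, /θ/, /ð/ (no codas are permitted; onsets may contain at most 2 consonants).

3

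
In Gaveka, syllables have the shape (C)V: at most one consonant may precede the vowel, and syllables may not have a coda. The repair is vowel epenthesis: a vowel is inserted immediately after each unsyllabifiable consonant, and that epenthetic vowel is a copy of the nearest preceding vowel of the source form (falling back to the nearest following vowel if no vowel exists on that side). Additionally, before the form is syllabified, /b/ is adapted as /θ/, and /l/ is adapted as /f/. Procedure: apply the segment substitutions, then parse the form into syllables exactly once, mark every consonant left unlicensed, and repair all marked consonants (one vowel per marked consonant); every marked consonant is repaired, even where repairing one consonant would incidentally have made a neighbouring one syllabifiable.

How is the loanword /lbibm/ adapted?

Substitution: /l/ → /f/, /b/ → /θ/, giving /fθiθm/.
Syllabifying with onset maximization leaves /f/, /θ/, /m/ stranded (no codas are permitted; onsets are limited to one consonant).
Inserting the epenthetic vowel yields /f/ → /fi/, /θ/ → /θi/, /m/ → /mi/.

fiθiθimi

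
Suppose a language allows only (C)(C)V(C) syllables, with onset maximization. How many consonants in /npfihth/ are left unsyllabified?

The consonants /n/, /t/, /h/ cannot be parsed into a legal (C)(C)V(C) syllable (at most one coda consonant is licensed; onsets may contain at most 2 consonants).

3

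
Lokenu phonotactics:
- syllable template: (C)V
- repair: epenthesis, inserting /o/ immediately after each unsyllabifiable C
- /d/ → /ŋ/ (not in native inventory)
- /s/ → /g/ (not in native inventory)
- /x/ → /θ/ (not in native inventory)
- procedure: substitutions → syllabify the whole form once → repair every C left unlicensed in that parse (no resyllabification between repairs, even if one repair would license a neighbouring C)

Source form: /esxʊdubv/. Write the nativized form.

Substitution: /s/ → /g/, /x/ → /θ/, /d/ → /ŋ/, giving /egθʊŋubv/.
Under (C)V, the unsyllabifiable consonants are /g/, /b/, /v/ (no codas are permitted; onsets are limited to one consonant).
Epenthesis after each stranded consonant: /g/ → /go/, /b/ → /bo/, /v/ → /vo/.

egoθʊŋubovo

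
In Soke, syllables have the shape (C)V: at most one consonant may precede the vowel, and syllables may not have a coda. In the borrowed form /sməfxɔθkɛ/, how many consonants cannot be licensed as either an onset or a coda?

The consonants /s/, /f/, /θ/ cannot be parsed into a legal (C)V syllable (no codas are permitted; onsets are limited to one consonant).

3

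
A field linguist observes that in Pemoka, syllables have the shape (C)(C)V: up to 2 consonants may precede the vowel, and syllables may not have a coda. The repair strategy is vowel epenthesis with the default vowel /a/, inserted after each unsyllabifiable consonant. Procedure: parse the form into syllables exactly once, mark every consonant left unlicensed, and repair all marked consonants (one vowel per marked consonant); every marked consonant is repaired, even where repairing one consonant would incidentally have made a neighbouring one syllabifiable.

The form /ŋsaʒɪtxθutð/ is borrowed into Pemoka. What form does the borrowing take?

ŋsaʒɪtaxθutaða

Syllabifying with onset maximization leaves /t/, /t/, /ð/ stranded (no codas are permitted; onsets may contain at most 2 consonants).
Inserting the epenthetic vowel yields /t/ → /ta/, /t/ → /ta/, /ð/ → /ða/.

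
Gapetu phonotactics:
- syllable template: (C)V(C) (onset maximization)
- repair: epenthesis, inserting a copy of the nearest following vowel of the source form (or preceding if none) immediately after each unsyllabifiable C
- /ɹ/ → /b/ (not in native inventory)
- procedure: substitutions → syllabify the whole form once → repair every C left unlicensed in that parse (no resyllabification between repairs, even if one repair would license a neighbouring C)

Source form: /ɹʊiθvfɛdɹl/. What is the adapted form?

bʊiθvɛfɛdbɛlɛ

Substitution: /ɹ/ → /b/, giving /bʊiθvfɛdbl/.
Syllabifying with onset maximization leaves /v/, /b/, /l/ stranded (at most one coda consonant is licensed; onsets are limited to one consonant).
Epenthesis after each stranded consonant: /v/ → /vɛ/, /b/ → /bɛ/, /l/ → /lɛ/.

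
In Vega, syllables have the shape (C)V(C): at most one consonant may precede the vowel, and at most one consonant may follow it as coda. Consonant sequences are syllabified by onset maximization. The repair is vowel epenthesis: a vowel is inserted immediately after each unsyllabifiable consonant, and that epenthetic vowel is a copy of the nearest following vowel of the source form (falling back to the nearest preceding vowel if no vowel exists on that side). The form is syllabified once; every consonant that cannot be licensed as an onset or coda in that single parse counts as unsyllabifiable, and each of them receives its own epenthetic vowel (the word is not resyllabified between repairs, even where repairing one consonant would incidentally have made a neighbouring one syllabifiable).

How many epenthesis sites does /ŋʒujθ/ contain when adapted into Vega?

The unsyllabifiable consonants are /ŋ/, /θ/; each receives one epenthetic vowel.

2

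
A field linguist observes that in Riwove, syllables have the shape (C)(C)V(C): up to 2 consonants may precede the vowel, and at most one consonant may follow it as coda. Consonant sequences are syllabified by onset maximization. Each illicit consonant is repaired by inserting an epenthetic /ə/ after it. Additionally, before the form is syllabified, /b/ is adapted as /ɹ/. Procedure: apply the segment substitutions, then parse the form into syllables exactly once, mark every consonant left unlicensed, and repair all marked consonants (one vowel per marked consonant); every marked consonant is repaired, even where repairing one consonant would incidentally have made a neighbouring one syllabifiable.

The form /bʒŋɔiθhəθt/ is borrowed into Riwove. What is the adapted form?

Substitution: /b/ → /ɹ/, giving /ɹʒŋɔiθhəθt/.
The consonants /ɹ/, /t/ cannot be parsed into a legal (C)(C)V(C) syllable (at most one coda consonant is licensed; onsets may contain at most 2 consonants).
Epenthesis after each stranded consonant: /ɹ/ → /ɹə/, /t/ → /tə/.

ɹəʒŋɔiθhəθtə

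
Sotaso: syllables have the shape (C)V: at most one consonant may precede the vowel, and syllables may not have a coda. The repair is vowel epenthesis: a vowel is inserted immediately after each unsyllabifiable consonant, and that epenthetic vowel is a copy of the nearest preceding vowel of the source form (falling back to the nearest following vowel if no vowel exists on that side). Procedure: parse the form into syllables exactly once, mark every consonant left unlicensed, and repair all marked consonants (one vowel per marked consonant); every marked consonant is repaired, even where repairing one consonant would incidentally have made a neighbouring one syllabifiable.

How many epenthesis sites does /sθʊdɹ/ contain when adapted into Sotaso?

3

The unsyllabifiable consonants are /s/, /d/, /ɹ/; each receives one epenthetic vowel.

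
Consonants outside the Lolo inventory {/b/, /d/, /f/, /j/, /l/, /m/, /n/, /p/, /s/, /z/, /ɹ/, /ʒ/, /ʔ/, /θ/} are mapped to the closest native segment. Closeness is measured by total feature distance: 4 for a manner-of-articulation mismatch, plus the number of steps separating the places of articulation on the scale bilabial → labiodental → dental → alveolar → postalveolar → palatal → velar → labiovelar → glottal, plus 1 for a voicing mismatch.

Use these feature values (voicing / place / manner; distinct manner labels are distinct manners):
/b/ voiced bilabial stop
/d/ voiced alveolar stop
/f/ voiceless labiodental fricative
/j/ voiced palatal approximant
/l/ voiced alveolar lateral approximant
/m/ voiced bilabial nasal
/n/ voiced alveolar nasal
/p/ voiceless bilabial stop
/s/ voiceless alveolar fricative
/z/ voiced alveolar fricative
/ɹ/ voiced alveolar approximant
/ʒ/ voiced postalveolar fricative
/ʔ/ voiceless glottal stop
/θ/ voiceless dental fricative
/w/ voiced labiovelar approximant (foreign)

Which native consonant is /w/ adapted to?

j

/j/ is closest: same manner (approximant), place distance 2 (labiovelar→palatal), same voicing; total 2. Next closest is /ɹ/ at distance 4.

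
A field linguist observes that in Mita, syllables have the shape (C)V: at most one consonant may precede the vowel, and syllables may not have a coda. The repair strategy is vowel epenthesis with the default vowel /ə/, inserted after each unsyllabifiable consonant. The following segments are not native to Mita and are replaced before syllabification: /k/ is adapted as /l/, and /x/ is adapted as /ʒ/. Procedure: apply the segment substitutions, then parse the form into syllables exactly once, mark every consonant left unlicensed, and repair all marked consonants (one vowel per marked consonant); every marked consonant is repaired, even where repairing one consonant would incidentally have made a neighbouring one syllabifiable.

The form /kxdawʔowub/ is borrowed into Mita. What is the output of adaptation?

Substitution: /k/ → /l/, /x/ → /ʒ/, giving /lʒdawʔowub/.
Syllabifying with onset maximization leaves /l/, /ʒ/, /w/, /b/ stranded (no codas are permitted; onsets are limited to one consonant).
Each unlicensed consonant becomes the onset of a new syllable: /l/ → /lə/, /ʒ/ → /ʒə/, /w/ → /wə/, /b/ → /bə/.

ləʒədawəʔowubə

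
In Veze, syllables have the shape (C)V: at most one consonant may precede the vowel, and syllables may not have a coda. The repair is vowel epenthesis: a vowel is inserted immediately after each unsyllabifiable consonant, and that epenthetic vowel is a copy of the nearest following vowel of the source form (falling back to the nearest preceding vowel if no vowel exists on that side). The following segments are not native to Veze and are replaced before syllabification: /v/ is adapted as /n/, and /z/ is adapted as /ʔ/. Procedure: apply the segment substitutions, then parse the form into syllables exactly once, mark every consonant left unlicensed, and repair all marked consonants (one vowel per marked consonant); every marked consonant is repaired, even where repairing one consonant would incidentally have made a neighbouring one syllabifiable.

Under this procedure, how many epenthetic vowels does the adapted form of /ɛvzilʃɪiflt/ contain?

After substitution the input is /ɛnʔilʃɪiflt/.
The unsyllabifiable consonants are /n/, /l/, /f/, /l/, /t/; each receives one epenthetic vowel.

5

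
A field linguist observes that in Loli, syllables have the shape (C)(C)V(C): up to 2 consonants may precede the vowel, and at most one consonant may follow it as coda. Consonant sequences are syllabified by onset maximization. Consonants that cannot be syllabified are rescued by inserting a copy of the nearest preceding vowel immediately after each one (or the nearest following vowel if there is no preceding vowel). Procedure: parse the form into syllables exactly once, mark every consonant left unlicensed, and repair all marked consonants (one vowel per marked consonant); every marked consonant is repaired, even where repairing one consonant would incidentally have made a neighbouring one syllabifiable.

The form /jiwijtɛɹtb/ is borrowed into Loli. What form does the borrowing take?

jiwijtɛɹtɛbɛ

The consonants /t/, /b/ cannot be parsed into a legal (C)(C)V(C) syllable (at most one coda consonant is licensed; onsets may contain at most 2 consonants).
Each unlicensed consonant becomes the onset of a new syllable: /t/ → /tɛ/, /b/ → /bɛ/.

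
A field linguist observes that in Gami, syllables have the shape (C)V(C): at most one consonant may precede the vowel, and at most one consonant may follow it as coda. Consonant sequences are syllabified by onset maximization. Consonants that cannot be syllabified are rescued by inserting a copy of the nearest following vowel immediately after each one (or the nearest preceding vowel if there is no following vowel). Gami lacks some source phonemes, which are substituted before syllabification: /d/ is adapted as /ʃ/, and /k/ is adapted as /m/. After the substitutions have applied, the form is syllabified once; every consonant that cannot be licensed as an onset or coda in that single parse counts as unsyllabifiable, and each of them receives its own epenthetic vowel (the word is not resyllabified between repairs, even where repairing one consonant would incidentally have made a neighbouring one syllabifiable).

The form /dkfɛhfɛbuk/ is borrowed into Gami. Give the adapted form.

Substitution: /d/ → /ʃ/, /k/ → /m/, giving /ʃmfɛhfɛbum/.
Syllabifying with onset maximization leaves /ʃ/, /m/ stranded (at most one coda consonant is licensed; onsets are limited to one consonant).
Epenthesis after each stranded consonant: /ʃ/ → /ʃɛ/, /m/ → /mɛ/.

ʃɛmɛfɛhfɛbum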